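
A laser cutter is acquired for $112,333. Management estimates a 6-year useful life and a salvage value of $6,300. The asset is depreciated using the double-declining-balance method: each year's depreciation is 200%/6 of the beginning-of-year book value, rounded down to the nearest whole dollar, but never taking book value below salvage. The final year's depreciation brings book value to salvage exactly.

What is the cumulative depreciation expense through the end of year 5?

$97,539

Depreciable base = $112,333 − $6,300 = $106,033.
Year 1: ⌊$112,333 × 200%/6⌋ = $37,444. Book value $74,889.
Year 2: ⌊$74,889 × 200%/6⌋ = $24,963. Book value $49,926.
Year 3: ⌊$49,926 × 200%/6⌋ = $16,642. Book value $33,284.
Year 4: ⌊$33,284 × 200%/6⌋ = $11,094. Book value $22,190.
Year 5: ⌊$22,190 × 200%/6⌋ = $7,396. Book value $14,794.
Accumulated through year 5 = $112,333 − $14,794 = $97,539.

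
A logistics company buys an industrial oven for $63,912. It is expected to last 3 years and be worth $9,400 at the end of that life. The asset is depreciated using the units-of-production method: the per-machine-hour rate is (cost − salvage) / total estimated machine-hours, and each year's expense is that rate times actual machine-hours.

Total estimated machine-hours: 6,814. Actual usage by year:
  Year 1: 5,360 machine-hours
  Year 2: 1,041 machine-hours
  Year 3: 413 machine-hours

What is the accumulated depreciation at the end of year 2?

$51,208

Depreciable base = $63,912 − $9,400 = $54,512.
Rate = $54,512 / 6,814 machine-hours = $8 per machine-hour.
Year 1: 5,360 × $8 = $42,880. Book value $21,032.
Year 2: 1,041 × $8 = $8,328. Book value $12,704.
Accumulated through year 2 = $63,912 − $12,704 = $51,208.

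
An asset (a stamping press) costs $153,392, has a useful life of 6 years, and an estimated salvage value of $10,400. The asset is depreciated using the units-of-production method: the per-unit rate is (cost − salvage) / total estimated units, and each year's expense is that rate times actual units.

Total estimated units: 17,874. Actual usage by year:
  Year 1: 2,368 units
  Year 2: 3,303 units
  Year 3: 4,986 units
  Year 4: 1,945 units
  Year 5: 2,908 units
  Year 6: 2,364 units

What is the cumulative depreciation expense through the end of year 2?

$45,368

Depreciable base = $153,392 − $10,400 = $142,992.
Rate = $142,992 / 17,874 units = $8 per unit.
Year 1: 2,368 × $8 = $18,944. Book value $134,448.
Year 2: 3,303 × $8 = $26,424. Book value $108,024.
Accumulated through year 2 = $153,392 − $108,024 = $45,368.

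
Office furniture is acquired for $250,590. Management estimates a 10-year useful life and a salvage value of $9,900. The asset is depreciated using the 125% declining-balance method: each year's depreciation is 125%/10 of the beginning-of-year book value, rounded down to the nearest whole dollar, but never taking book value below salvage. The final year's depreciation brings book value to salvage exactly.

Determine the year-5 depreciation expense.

$18,361

Depreciable base = $250,590 − $9,900 = $240,690.
Year 1: ⌊$250,590 × 125%/10⌋ = $31,323. Book value $219,267.
Year 2: ⌊$219,267 × 125%/10⌋ = $27,408. Book value $191,859.
Year 3: ⌊$191,859 × 125%/10⌋ = $23,982. Book value $167,877.
Year 4: ⌊$167,877 × 125%/10⌋ = $20,984. Book value $146,893.
Year 5: ⌊$146,893 × 125%/10⌋ = $18,361. Book value $128,532.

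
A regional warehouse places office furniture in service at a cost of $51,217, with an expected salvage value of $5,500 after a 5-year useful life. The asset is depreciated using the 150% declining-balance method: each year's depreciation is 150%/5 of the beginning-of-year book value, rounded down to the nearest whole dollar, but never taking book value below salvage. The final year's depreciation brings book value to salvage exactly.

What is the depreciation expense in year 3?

Depreciable base = $51,217 − $5,500 = $45,717.
Year 1: ⌊$51,217 × 150%/5⌋ = $15,365. Book value $35,852.
Year 2: ⌊$35,852 × 150%/5⌋ = $10,755. Book value $25,097.
Year 3: ⌊$25,097 × 150%/5⌋ = $7,529. Book value $17,568.

$7,529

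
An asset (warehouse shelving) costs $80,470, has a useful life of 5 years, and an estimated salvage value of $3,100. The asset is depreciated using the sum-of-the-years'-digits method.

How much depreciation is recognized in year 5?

Depreciable base = $80,470 − $3,100 = $77,370.
Sum of the years' digits = 5+4+3+2+1 = 15.
Year 1: $77,370 × 5/15 = $25,790. Book value $54,680.
Year 2: $77,370 × 4/15 = $20,632. Book value $34,048.
Year 3: $77,370 × 3/15 = $15,474. Book value $18,574.
Year 4: $77,370 × 2/15 = $10,316. Book value $8,258.
Year 5: $77,370 × 1/15 = $5,158. Book value $3,100.

$5,158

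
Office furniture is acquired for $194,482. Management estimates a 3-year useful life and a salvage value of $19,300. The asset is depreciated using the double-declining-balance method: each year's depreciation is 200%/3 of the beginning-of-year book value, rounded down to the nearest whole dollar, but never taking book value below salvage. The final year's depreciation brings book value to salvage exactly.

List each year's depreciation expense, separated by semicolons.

$129,654; $43,218; $2,310

Depreciable base = $194,482 − $19,300 = $175,182.
Year 1: ⌊$194,482 × 200%/3⌋ = $129,654. Book value $64,828.
Year 2: ⌊$64,828 × 200%/3⌋ = $43,218. Book value $21,610.
Year 3 (final): $21,610 − $19,300 = $2,310. Book value $19,300.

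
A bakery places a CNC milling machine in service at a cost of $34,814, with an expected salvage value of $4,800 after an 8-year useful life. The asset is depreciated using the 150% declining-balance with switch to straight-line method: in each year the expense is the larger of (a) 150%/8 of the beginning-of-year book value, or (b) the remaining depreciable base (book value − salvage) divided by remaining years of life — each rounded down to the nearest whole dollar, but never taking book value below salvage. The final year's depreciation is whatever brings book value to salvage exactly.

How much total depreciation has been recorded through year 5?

$22,485

Depreciable base = $34,814 − $4,800 = $30,014.
Year 1: DB = ⌊$34,814 × 150%/8⌋ = $6,527; SL = ⌊$30,014/8⌋ = $3,751 → take DB $6,527. Book value $28,287.
Year 2: DB = ⌊$28,287 × 150%/8⌋ = $5,303; SL = ⌊$23,487/7⌋ = $3,355 → take DB $5,303. Book value $22,984.
Year 3: DB = ⌊$22,984 × 150%/8⌋ = $4,309; SL = ⌊$18,184/6⌋ = $3,030 → take DB $4,309. Book value $18,675.
Year 4: DB = ⌊$18,675 × 150%/8⌋ = $3,501; SL = ⌊$13,875/5⌋ = $2,775 → take DB $3,501. Book value $15,174.
Year 5: DB = ⌊$15,174 × 150%/8⌋ = $2,845; SL = ⌊$10,374/4⌋ = $2,593 → take DB $2,845. Book value $12,329.
Accumulated through year 5 = $34,814 − $12,329 = $22,485.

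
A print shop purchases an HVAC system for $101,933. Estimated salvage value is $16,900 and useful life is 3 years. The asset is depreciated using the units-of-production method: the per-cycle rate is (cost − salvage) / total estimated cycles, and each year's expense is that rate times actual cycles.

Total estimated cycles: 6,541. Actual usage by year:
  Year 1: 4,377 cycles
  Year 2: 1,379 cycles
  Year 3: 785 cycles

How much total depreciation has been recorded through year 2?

$74,828

Depreciable base = $101,933 − $16,900 = $85,033.
Rate = $85,033 / 6,541 cycles = $13 per cycle.
Year 1: 4,377 × $13 = $56,901. Book value $45,032.
Year 2: 1,379 × $13 = $17,927. Book value $27,105.
Accumulated through year 2 = $101,933 − $27,105 = $74,828.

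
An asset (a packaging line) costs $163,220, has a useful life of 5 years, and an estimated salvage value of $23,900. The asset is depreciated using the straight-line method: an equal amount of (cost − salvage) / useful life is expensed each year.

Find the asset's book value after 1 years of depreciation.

$135,356

Depreciable base = $163,220 − $23,900 = $139,320.
Annual expense = $139,320 / 5 = $27,864.
End of year 1: book value $135,356.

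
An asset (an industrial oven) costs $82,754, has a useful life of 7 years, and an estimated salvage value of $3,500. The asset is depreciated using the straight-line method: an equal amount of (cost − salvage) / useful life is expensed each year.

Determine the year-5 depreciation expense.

Depreciable base = $82,754 − $3,500 = $79,254.
Annual expense = $79,254 / 7 = $11,322.

$11,322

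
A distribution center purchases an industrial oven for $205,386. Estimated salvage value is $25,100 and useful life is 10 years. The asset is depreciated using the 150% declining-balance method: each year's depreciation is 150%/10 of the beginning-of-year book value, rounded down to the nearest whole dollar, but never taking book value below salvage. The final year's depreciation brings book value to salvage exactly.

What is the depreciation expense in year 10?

$22,474

Depreciable base = $205,386 − $25,100 = $180,286.
Year 1: ⌊$205,386 × 150%/10⌋ = $30,807. Book value $174,579.
Year 2: ⌊$174,579 × 150%/10⌋ = $26,186. Book value $148,393.
Year 3: ⌊$148,393 × 150%/10⌋ = $22,258. Book value $126,135.
Year 4: ⌊$126,135 × 150%/10⌋ = $18,920. Book value $107,215.
Year 5: ⌊$107,215 × 150%/10⌋ = $16,082. Book value $91,133.
Year 6: ⌊$91,133 × 150%/10⌋ = $13,669. Book value $77,464.
Year 7: ⌊$77,464 × 150%/10⌋ = $11,619. Book value $65,845.
Year 8: ⌊$65,845 × 150%/10⌋ = $9,876. Book value $55,969.
Year 9: ⌊$55,969 × 150%/10⌋ = $8,395. Book value $47,574.
Year 10 (final): $47,574 − $25,100 = $22,474. Book value $25,100.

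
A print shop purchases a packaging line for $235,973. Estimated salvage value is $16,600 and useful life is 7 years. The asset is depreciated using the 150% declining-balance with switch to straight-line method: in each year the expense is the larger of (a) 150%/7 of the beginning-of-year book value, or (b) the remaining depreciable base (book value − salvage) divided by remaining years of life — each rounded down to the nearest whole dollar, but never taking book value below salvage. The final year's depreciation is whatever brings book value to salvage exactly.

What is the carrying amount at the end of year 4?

Depreciable base = $235,973 − $16,600 = $219,373.
Year 1: DB = ⌊$235,973 × 150%/7⌋ = $50,565; SL = ⌊$219,373/7⌋ = $31,339 → take DB $50,565. Book value $185,408.
Year 2: DB = ⌊$185,408 × 150%/7⌋ = $39,730; SL = ⌊$168,808/6⌋ = $28,134 → take DB $39,730. Book value $145,678.
Year 3: DB = ⌊$145,678 × 150%/7⌋ = $31,216; SL = ⌊$129,078/5⌋ = $25,815 → take DB $31,216. Book value $114,462.
Year 4: DB = ⌊$114,462 × 150%/7⌋ = $24,527; SL = ⌊$97,862/4⌋ = $24,465 → take DB $24,527. Book value $89,935.

$89,935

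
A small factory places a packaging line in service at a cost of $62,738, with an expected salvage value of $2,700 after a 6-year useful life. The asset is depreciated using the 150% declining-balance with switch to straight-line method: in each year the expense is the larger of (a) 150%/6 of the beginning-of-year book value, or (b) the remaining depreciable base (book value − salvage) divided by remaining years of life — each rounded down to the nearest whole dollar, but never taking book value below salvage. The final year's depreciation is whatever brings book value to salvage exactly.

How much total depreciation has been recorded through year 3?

$36,269

Depreciable base = $62,738 − $2,700 = $60,038.
Year 1: DB = ⌊$62,738 × 150%/6⌋ = $15,684; SL = ⌊$60,038/6⌋ = $10,006 → take DB $15,684. Book value $47,054.
Year 2: DB = ⌊$47,054 × 150%/6⌋ = $11,763; SL = ⌊$44,354/5⌋ = $8,870 → take DB $11,763. Book value $35,291.
Year 3: DB = ⌊$35,291 × 150%/6⌋ = $8,822; SL = ⌊$32,591/4⌋ = $8,147 → take DB $8,822. Book value $26,469.
Accumulated through year 3 = $62,738 − $26,469 = $36,269.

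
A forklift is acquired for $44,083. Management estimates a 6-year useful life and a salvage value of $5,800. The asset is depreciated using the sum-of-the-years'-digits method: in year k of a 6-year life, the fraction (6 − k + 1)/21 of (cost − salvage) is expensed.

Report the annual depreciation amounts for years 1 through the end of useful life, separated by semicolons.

Depreciable base = $44,083 − $5,800 = $38,283.
Sum of the years' digits = 6+5+4+3+2+1 = 21.
Year 1: $38,283 × 6/21 = $10,938. Book value $33,145.
Year 2: $38,283 × 5/21 = $9,115. Book value $24,030.
Year 3: $38,283 × 4/21 = $7,292. Book value $16,738.
Year 4: $38,283 × 3/21 = $5,469. Book value $11,269.
Year 5: $38,283 × 2/21 = $3,646. Book value $7,623.
Year 6: $38,283 × 1/21 = $1,823. Book value $5,800.

$10,938; $9,115; $7,292; $5,469; $3,646; $1,823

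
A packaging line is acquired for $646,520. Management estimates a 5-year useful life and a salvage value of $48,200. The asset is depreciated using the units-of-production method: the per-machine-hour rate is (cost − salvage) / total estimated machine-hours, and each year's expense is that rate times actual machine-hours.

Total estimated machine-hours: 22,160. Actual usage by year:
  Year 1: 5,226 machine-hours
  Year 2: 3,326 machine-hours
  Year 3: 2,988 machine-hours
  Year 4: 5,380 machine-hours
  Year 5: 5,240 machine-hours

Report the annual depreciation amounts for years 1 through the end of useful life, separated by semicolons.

Depreciable base = $646,520 − $48,200 = $598,320.
Rate = $598,320 / 22,160 machine-hours = $27 per machine-hour.
Year 1: 5,226 × $27 = $141,102. Book value $505,418.
Year 2: 3,326 × $27 = $89,802. Book value $415,616.
Year 3: 2,988 × $27 = $80,676. Book value $334,940.
Year 4: 5,380 × $27 = $145,260. Book value $189,680.
Year 5: 5,240 × $27 = $141,480. Book value $48,200.

$141,102; $89,802; $80,676; $145,260; $141,480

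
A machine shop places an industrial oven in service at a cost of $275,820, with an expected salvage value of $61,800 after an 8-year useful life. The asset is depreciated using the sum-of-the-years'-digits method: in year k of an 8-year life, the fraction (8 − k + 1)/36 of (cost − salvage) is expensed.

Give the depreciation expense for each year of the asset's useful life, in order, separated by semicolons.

Depreciable base = $275,820 − $61,800 = $214,020.
Sum of the years' digits = 8+7+6+5+4+3+2+1 = 36.
Year 1: $214,020 × 8/36 = $47,560. Book value $228,260.
Year 2: $214,020 × 7/36 = $41,615. Book value $186,645.
Year 3: $214,020 × 6/36 = $35,670. Book value $150,975.
Year 4: $214,020 × 5/36 = $29,725. Book value $121,250.
Year 5: $214,020 × 4/36 = $23,780. Book value $97,470.
Year 6: $214,020 × 3/36 = $17,835. Book value $79,635.
Year 7: $214,020 × 2/36 = $11,890. Book value $67,745.
Year 8: $214,020 × 1/36 = $5,945. Book value $61,800.

$47,560; $41,615; $35,670; $29,725; $23,780; $17,835; $11,890; $5,945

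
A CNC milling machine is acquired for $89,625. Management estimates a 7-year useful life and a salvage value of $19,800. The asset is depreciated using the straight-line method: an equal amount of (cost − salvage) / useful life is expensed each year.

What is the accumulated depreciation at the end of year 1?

Depreciable base = $89,625 − $19,800 = $69,825.
Annual expense = $69,825 / 7 = $9,975.
End of year 1: book value $79,650.
Accumulated through year 1 = $89,625 − $79,650 = $9,975.

$9,975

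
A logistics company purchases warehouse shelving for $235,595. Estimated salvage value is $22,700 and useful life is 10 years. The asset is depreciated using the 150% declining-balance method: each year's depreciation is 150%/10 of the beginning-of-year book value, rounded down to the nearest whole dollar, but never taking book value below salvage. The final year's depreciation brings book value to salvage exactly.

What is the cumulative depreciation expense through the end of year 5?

Depreciable base = $235,595 − $22,700 = $212,895.
Year 1: ⌊$235,595 × 150%/10⌋ = $35,339. Book value $200,256.
Year 2: ⌊$200,256 × 150%/10⌋ = $30,038. Book value $170,218.
Year 3: ⌊$170,218 × 150%/10⌋ = $25,532. Book value $144,686.
Year 4: ⌊$144,686 × 150%/10⌋ = $21,702. Book value $122,984.
Year 5: ⌊$122,984 × 150%/10⌋ = $18,447. Book value $104,537.
Accumulated through year 5 = $235,595 − $104,537 = $131,058.

$131,058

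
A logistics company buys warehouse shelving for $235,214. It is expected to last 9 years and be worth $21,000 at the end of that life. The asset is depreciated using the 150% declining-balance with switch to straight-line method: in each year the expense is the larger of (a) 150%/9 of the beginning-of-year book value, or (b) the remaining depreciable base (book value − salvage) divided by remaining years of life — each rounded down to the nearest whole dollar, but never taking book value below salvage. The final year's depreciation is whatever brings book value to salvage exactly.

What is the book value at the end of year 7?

Depreciable base = $235,214 − $21,000 = $214,214.
Year 1: DB = ⌊$235,214 × 150%/9⌋ = $39,202; SL = ⌊$214,214/9⌋ = $23,801 → take DB $39,202. Book value $196,012.
Year 2: DB = ⌊$196,012 × 150%/9⌋ = $32,668; SL = ⌊$175,012/8⌋ = $21,876 → take DB $32,668. Book value $163,344.
Year 3: DB = ⌊$163,344 × 150%/9⌋ = $27,224; SL = ⌊$142,344/7⌋ = $20,334 → take DB $27,224. Book value $136,120.
Year 4: DB = ⌊$136,120 × 150%/9⌋ = $22,686; SL = ⌊$115,120/6⌋ = $19,186 → take DB $22,686. Book value $113,434.
Year 5: DB = ⌊$113,434 × 150%/9⌋ = $18,905; SL = ⌊$92,434/5⌋ = $18,486 → take DB $18,905. Book value $94,529.
Year 6: DB = ⌊$94,529 × 150%/9⌋ = $15,754; SL = ⌊$73,529/4⌋ = $18,382 → take SL $18,382. Book value $76,147.
Year 7: DB = ⌊$76,147 × 150%/9⌋ = $12,691; SL = ⌊$55,147/3⌋ = $18,382 → take SL $18,382. Book value $57,765.

$57,765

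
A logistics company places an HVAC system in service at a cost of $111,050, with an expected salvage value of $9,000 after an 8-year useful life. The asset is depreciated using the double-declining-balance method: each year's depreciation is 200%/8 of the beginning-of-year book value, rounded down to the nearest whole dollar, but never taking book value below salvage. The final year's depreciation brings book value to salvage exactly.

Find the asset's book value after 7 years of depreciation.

Depreciable base = $111,050 − $9,000 = $102,050.
Year 1: ⌊$111,050 × 200%/8⌋ = $27,762. Book value $83,288.
Year 2: ⌊$83,288 × 200%/8⌋ = $20,822. Book value $62,466.
Year 3: ⌊$62,466 × 200%/8⌋ = $15,616. Book value $46,850.
Year 4: ⌊$46,850 × 200%/8⌋ = $11,712. Book value $35,138.
Year 5: ⌊$35,138 × 200%/8⌋ = $8,784. Book value $26,354.
Year 6: ⌊$26,354 × 200%/8⌋ = $6,588. Book value $19,766.
Year 7: ⌊$19,766 × 200%/8⌋ = $4,941. Book value $14,825.

$14,825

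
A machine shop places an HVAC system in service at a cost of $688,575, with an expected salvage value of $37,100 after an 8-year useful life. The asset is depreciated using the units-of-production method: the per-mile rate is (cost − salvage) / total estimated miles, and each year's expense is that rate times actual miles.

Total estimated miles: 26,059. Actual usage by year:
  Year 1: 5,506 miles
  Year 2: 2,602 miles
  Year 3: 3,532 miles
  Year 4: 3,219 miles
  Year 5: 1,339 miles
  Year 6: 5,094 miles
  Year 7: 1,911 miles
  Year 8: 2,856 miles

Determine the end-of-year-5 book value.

Depreciable base = $688,575 − $37,100 = $651,475.
Rate = $651,475 / 26,059 miles = $25 per mile.
Year 1: 5,506 × $25 = $137,650. Book value $550,925.
Year 2: 2,602 × $25 = $65,050. Book value $485,875.
Year 3: 3,532 × $25 = $88,300. Book value $397,575.
Year 4: 3,219 × $25 = $80,475. Book value $317,100.
Year 5: 1,339 × $25 = $33,475. Book value $283,625.

$283,625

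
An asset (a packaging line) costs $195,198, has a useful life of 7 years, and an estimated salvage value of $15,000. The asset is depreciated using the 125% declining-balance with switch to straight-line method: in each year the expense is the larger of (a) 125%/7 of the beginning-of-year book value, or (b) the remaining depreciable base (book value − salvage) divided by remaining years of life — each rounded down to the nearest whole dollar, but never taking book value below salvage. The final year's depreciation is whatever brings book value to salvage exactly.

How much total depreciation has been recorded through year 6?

$156,900

Depreciable base = $195,198 − $15,000 = $180,198.
Year 1: DB = ⌊$195,198 × 125%/7⌋ = $34,856; SL = ⌊$180,198/7⌋ = $25,742 → take DB $34,856. Book value $160,342.
Year 2: DB = ⌊$160,342 × 125%/7⌋ = $28,632; SL = ⌊$145,342/6⌋ = $24,223 → take DB $28,632. Book value $131,710.
Year 3: DB = ⌊$131,710 × 125%/7⌋ = $23,519; SL = ⌊$116,710/5⌋ = $23,342 → take DB $23,519. Book value $108,191.
Year 4: DB = ⌊$108,191 × 125%/7⌋ = $19,319; SL = ⌊$93,191/4⌋ = $23,297 → take SL $23,297. Book value $84,894.
Year 5: DB = ⌊$84,894 × 125%/7⌋ = $15,159; SL = ⌊$69,894/3⌋ = $23,298 → take SL $23,298. Book value $61,596.
Year 6: DB = ⌊$61,596 × 125%/7⌋ = $10,999; SL = ⌊$46,596/2⌋ = $23,298 → take SL $23,298. Book value $38,298.
Accumulated through year 6 = $195,198 − $38,298 = $156,900.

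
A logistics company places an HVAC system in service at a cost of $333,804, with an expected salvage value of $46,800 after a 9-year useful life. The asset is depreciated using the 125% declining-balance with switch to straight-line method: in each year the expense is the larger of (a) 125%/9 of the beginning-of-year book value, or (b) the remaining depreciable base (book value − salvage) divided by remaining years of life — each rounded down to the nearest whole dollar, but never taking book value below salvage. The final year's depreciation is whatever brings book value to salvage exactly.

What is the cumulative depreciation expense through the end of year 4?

$150,263

Depreciable base = $333,804 − $46,800 = $287,004.
Year 1: DB = ⌊$333,804 × 125%/9⌋ = $46,361; SL = ⌊$287,004/9⌋ = $31,889 → take DB $46,361. Book value $287,443.
Year 2: DB = ⌊$287,443 × 125%/9⌋ = $39,922; SL = ⌊$240,643/8⌋ = $30,080 → take DB $39,922. Book value $247,521.
Year 3: DB = ⌊$247,521 × 125%/9⌋ = $34,377; SL = ⌊$200,721/7⌋ = $28,674 → take DB $34,377. Book value $213,144.
Year 4: DB = ⌊$213,144 × 125%/9⌋ = $29,603; SL = ⌊$166,344/6⌋ = $27,724 → take DB $29,603. Book value $183,541.
Accumulated through year 4 = $333,804 − $183,541 = $150,263.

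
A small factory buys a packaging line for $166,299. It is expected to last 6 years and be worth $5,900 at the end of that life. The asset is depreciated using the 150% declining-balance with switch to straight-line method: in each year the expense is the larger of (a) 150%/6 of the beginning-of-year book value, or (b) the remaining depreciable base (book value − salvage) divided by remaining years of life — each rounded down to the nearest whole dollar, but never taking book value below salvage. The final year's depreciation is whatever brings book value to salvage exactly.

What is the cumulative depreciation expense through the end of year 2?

$72,755

Depreciable base = $166,299 − $5,900 = $160,399.
Year 1: DB = ⌊$166,299 × 150%/6⌋ = $41,574; SL = ⌊$160,399/6⌋ = $26,733 → take DB $41,574. Book value $124,725.
Year 2: DB = ⌊$124,725 × 150%/6⌋ = $31,181; SL = ⌊$118,825/5⌋ = $23,765 → take DB $31,181. Book value $93,544.
Accumulated through year 2 = $166,299 − $93,544 = $72,755.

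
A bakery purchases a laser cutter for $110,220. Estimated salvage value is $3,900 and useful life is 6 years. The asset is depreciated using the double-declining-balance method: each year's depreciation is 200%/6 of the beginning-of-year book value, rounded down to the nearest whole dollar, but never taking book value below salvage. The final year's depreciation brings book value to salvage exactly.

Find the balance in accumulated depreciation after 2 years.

Depreciable base = $110,220 − $3,900 = $106,320.
Year 1: ⌊$110,220 × 200%/6⌋ = $36,740. Book value $73,480.
Year 2: ⌊$73,480 × 200%/6⌋ = $24,493. Book value $48,987.
Accumulated through year 2 = $110,220 − $48,987 = $61,233.

$61,233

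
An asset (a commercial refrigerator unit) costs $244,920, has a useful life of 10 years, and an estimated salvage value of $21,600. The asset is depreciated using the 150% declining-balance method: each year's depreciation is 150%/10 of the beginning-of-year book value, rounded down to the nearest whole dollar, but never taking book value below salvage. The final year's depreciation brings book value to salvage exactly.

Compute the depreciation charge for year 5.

$19,177

Depreciable base = $244,920 − $21,600 = $223,320.
Year 1: ⌊$244,920 × 150%/10⌋ = $36,738. Book value $208,182.
Year 2: ⌊$208,182 × 150%/10⌋ = $31,227. Book value $176,955.
Year 3: ⌊$176,955 × 150%/10⌋ = $26,543. Book value $150,412.
Year 4: ⌊$150,412 × 150%/10⌋ = $22,561. Book value $127,851.
Year 5: ⌊$127,851 × 150%/10⌋ = $19,177. Book value $108,674.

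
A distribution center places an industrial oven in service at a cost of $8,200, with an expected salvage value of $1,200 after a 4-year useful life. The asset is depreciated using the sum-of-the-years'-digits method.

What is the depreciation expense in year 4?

Depreciable base = $8,200 − $1,200 = $7,000.
Sum of the years' digits = 4+3+2+1 = 10.
Year 1: $7,000 × 4/10 = $2,800. Book value $5,400.
Year 2: $7,000 × 3/10 = $2,100. Book value $3,300.
Year 3: $7,000 × 2/10 = $1,400. Book value $1,900.
Year 4: $7,000 × 1/10 = $700. Book value $1,200.

$700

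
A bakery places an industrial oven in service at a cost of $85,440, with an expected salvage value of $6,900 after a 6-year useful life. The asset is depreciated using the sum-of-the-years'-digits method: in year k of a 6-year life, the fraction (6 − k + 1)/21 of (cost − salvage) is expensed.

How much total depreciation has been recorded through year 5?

$74,800

Depreciable base = $85,440 − $6,900 = $78,540.
Sum of the years' digits = 6+5+4+3+2+1 = 21.
Year 1: $78,540 × 6/21 = $22,440. Book value $63,000.
Year 2: $78,540 × 5/21 = $18,700. Book value $44,300.
Year 3: $78,540 × 4/21 = $14,960. Book value $29,340.
Year 4: $78,540 × 3/21 = $11,220. Book value $18,120.
Year 5: $78,540 × 2/21 = $7,480. Book value $10,640.
Accumulated through year 5 = $85,440 − $10,640 = $74,800.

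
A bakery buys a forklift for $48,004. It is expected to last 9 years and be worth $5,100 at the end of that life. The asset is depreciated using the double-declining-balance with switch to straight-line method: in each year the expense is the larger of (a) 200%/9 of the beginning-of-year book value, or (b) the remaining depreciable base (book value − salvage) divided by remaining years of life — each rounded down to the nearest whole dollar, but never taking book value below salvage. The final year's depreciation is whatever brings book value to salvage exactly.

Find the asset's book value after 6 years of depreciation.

$10,628

Depreciable base = $48,004 − $5,100 = $42,904.
Year 1: DB = ⌊$48,004 × 200%/9⌋ = $10,667; SL = ⌊$42,904/9⌋ = $4,767 → take DB $10,667. Book value $37,337.
Year 2: DB = ⌊$37,337 × 200%/9⌋ = $8,297; SL = ⌊$32,237/8⌋ = $4,029 → take DB $8,297. Book value $29,040.
Year 3: DB = ⌊$29,040 × 200%/9⌋ = $6,453; SL = ⌊$23,940/7⌋ = $3,420 → take DB $6,453. Book value $22,587.
Year 4: DB = ⌊$22,587 × 200%/9⌋ = $5,019; SL = ⌊$17,487/6⌋ = $2,914 → take DB $5,019. Book value $17,568.
Year 5: DB = ⌊$17,568 × 200%/9⌋ = $3,904; SL = ⌊$12,468/5⌋ = $2,493 → take DB $3,904. Book value $13,664.
Year 6: DB = ⌊$13,664 × 200%/9⌋ = $3,036; SL = ⌊$8,564/4⌋ = $2,141 → take DB $3,036. Book value $10,628.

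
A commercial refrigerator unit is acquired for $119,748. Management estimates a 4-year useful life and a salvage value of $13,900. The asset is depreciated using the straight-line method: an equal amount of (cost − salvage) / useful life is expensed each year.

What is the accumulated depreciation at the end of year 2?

$52,924

Depreciable base = $119,748 − $13,900 = $105,848.
Annual expense = $105,848 / 4 = $26,462.
End of year 1: book value $93,286.
End of year 2: book value $66,824.
Accumulated through year 2 = $119,748 − $66,824 = $52,924.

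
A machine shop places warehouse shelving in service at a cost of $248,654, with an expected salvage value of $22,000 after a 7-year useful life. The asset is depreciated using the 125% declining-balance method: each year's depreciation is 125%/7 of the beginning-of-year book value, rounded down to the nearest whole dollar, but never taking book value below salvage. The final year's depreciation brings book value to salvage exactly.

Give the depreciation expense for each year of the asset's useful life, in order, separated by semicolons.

$44,402; $36,473; $29,960; $24,610; $20,215; $16,606; $54,388

Depreciable base = $248,654 − $22,000 = $226,654.
Year 1: ⌊$248,654 × 125%/7⌋ = $44,402. Book value $204,252.
Year 2: ⌊$204,252 × 125%/7⌋ = $36,473. Book value $167,779.
Year 3: ⌊$167,779 × 125%/7⌋ = $29,960. Book value $137,819.
Year 4: ⌊$137,819 × 125%/7⌋ = $24,610. Book value $113,209.
Year 5: ⌊$113,209 × 125%/7⌋ = $20,215. Book value $92,994.
Year 6: ⌊$92,994 × 125%/7⌋ = $16,606. Book value $76,388.
Year 7 (final): $76,388 − $22,000 = $54,388. Book value $22,000.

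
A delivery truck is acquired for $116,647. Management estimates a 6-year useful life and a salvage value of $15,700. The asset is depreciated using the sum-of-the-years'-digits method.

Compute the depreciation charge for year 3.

$19,228

Depreciable base = $116,647 − $15,700 = $100,947.
Sum of the years' digits = 6+5+4+3+2+1 = 21.
Year 1: $100,947 × 6/21 = $28,842. Book value $87,805.
Year 2: $100,947 × 5/21 = $24,035. Book value $63,770.
Year 3: $100,947 × 4/21 = $19,228. Book value $44,542.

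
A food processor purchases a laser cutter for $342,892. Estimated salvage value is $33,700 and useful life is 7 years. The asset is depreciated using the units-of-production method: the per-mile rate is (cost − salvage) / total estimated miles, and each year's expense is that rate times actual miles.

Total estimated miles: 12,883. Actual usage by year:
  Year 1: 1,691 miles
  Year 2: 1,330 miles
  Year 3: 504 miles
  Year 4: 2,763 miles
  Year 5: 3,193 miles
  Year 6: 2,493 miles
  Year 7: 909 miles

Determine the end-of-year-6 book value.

$55,516

Depreciable base = $342,892 − $33,700 = $309,192.
Rate = $309,192 / 12,883 miles = $24 per mile.
Year 1: 1,691 × $24 = $40,584. Book value $302,308.
Year 2: 1,330 × $24 = $31,920. Book value $270,388.
Year 3: 504 × $24 = $12,096. Book value $258,292.
Year 4: 2,763 × $24 = $66,312. Book value $191,980.
Year 5: 3,193 × $24 = $76,632. Book value $115,348.
Year 6: 2,493 × $24 = $59,832. Book value $55,516.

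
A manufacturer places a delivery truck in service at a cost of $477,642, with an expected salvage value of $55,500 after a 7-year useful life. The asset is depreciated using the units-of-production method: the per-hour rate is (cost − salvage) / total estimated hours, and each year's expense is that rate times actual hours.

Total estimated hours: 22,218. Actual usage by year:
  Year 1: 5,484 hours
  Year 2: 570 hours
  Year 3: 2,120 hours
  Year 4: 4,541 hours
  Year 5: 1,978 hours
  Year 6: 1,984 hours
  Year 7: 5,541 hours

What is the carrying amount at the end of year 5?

$198,475

Depreciable base = $477,642 − $55,500 = $422,142.
Rate = $422,142 / 22,218 hours = $19 per hour.
Year 1: 5,484 × $19 = $104,196. Book value $373,446.
Year 2: 570 × $19 = $10,830. Book value $362,616.
Year 3: 2,120 × $19 = $40,280. Book value $322,336.
Year 4: 4,541 × $19 = $86,279. Book value $236,057.
Year 5: 1,978 × $19 = $37,582. Book value $198,475.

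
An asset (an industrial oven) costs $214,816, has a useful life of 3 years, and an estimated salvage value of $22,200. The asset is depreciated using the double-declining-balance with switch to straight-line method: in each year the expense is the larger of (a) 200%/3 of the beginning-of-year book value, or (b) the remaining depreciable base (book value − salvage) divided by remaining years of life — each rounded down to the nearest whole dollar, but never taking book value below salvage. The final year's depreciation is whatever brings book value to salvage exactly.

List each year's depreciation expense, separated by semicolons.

Depreciable base = $214,816 − $22,200 = $192,616.
Year 1: DB = ⌊$214,816 × 200%/3⌋ = $143,210; SL = ⌊$192,616/3⌋ = $64,205 → take DB $143,210. Book value $71,606.
Year 2: DB = ⌊$71,606 × 200%/3⌋ = $47,737; SL = ⌊$49,406/2⌋ = $24,703 → take DB $47,737. Book value $23,869.
Year 3 (final): $23,869 − $22,200 = $1,669. Book value $22,200.

$143,210; $47,737; $1,669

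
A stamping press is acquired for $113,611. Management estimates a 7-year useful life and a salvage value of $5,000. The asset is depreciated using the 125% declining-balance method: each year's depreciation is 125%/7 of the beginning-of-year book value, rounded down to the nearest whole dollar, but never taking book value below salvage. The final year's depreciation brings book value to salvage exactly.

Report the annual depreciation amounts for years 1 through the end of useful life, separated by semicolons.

$20,287; $16,665; $13,689; $11,244; $9,236; $7,587; $29,903

Depreciable base = $113,611 − $5,000 = $108,611.
Year 1: ⌊$113,611 × 125%/7⌋ = $20,287. Book value $93,324.
Year 2: ⌊$93,324 × 125%/7⌋ = $16,665. Book value $76,659.
Year 3: ⌊$76,659 × 125%/7⌋ = $13,689. Book value $62,970.
Year 4: ⌊$62,970 × 125%/7⌋ = $11,244. Book value $51,726.
Year 5: ⌊$51,726 × 125%/7⌋ = $9,236. Book value $42,490.
Year 6: ⌊$42,490 × 125%/7⌋ = $7,587. Book value $34,903.
Year 7 (final): $34,903 − $5,000 = $29,903. Book value $5,000.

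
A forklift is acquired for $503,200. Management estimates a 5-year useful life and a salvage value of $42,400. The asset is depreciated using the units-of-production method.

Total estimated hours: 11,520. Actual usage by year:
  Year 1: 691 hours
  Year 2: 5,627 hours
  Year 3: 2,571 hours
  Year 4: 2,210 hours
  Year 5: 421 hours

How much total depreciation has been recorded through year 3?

$355,560

Depreciable base = $503,200 − $42,400 = $460,800.
Rate = $460,800 / 11,520 hours = $40 per hour.
Year 1: 691 × $40 = $27,640. Book value $475,560.
Year 2: 5,627 × $40 = $225,080. Book value $250,480.
Year 3: 2,571 × $40 = $102,840. Book value $147,640.
Accumulated through year 3 = $503,200 − $147,640 = $355,560.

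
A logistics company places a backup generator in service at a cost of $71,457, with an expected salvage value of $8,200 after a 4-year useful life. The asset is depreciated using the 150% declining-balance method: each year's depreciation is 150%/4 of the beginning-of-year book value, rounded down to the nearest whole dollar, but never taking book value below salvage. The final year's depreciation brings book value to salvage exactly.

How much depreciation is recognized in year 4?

Depreciable base = $71,457 − $8,200 = $63,257.
Year 1: ⌊$71,457 × 150%/4⌋ = $26,796. Book value $44,661.
Year 2: ⌊$44,661 × 150%/4⌋ = $16,747. Book value $27,914.
Year 3: ⌊$27,914 × 150%/4⌋ = $10,467. Book value $17,447.
Year 4 (final): $17,447 − $8,200 = $9,247. Book value $8,200.

$9,247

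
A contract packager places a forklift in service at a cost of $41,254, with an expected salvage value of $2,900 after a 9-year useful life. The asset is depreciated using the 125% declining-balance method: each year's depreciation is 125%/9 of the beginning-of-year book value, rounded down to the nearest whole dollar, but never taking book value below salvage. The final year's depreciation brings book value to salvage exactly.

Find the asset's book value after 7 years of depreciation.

Depreciable base = $41,254 − $2,900 = $38,354.
Year 1: ⌊$41,254 × 125%/9⌋ = $5,729. Book value $35,525.
Year 2: ⌊$35,525 × 125%/9⌋ = $4,934. Book value $30,591.
Year 3: ⌊$30,591 × 125%/9⌋ = $4,248. Book value $26,343.
Year 4: ⌊$26,343 × 125%/9⌋ = $3,658. Book value $22,685.
Year 5: ⌊$22,685 × 125%/9⌋ = $3,150. Book value $19,535.
Year 6: ⌊$19,535 × 125%/9⌋ = $2,713. Book value $16,822.
Year 7: ⌊$16,822 × 125%/9⌋ = $2,336. Book value $14,486.

$14,486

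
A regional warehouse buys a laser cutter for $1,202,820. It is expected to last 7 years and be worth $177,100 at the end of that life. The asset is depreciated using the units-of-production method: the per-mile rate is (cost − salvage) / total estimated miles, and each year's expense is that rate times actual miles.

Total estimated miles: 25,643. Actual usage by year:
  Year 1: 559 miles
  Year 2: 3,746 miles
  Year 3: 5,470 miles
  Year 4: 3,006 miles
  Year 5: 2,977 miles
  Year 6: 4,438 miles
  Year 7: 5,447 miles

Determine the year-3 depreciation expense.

$218,800

Depreciable base = $1,202,820 − $177,100 = $1,025,720.
Rate = $1,025,720 / 25,643 miles = $40 per mile.
Year 1: 559 × $40 = $22,360. Book value $1,180,460.
Year 2: 3,746 × $40 = $149,840. Book value $1,030,620.
Year 3: 5,470 × $40 = $218,800. Book value $811,820.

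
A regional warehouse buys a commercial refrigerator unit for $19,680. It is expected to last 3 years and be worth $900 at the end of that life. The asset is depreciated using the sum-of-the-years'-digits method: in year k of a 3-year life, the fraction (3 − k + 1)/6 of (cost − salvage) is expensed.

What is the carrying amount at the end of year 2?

Depreciable base = $19,680 − $900 = $18,780.
Sum of the years' digits = 3+2+1 = 6.
Year 1: $18,780 × 3/6 = $9,390. Book value $10,290.
Year 2: $18,780 × 2/6 = $6,260. Book value $4,030.

$4,030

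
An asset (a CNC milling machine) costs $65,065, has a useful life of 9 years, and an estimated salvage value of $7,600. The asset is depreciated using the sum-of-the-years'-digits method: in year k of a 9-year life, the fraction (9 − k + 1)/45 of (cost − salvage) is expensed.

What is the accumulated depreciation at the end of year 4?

$38,310

Depreciable base = $65,065 − $7,600 = $57,465.
Sum of the years' digits = 9+8+7+6+5+4+3+2+1 = 45.
Year 1: $57,465 × 9/45 = $11,493. Book value $53,572.
Year 2: $57,465 × 8/45 = $10,216. Book value $43,356.
Year 3: $57,465 × 7/45 = $8,939. Book value $34,417.
Year 4: $57,465 × 6/45 = $7,662. Book value $26,755.
Accumulated through year 4 = $65,065 − $26,755 = $38,310.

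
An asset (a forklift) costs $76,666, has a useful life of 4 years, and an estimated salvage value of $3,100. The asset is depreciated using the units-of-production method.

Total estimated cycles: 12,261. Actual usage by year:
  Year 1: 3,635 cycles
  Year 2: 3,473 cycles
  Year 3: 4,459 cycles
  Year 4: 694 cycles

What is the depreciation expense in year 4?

$4,164

Depreciable base = $76,666 − $3,100 = $73,566.
Rate = $73,566 / 12,261 cycles = $6 per cycle.
Year 1: 3,635 × $6 = $21,810. Book value $54,856.
Year 2: 3,473 × $6 = $20,838. Book value $34,018.
Year 3: 4,459 × $6 = $26,754. Book value $7,264.
Year 4: 694 × $6 = $4,164. Book value $3,100.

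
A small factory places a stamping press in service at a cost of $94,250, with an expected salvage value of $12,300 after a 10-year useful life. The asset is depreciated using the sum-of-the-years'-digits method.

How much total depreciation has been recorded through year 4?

$50,660

Depreciable base = $94,250 − $12,300 = $81,950.
Sum of the years' digits = 10+9+8+7+6+5+4+3+2+1 = 55.
Year 1: $81,950 × 10/55 = $14,900. Book value $79,350.
Year 2: $81,950 × 9/55 = $13,410. Book value $65,940.
Year 3: $81,950 × 8/55 = $11,920. Book value $54,020.
Year 4: $81,950 × 7/55 = $10,430. Book value $43,590.
Accumulated through year 4 = $94,250 − $43,590 = $50,660.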